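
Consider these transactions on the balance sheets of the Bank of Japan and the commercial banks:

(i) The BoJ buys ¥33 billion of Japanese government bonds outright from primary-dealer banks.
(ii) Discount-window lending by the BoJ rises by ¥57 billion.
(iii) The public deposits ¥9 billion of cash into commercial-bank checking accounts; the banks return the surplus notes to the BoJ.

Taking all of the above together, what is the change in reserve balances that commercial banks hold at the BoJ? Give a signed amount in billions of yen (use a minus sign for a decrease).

OMO purchase (from banks) ¥33 billion: the BoJ pays by crediting reserve accounts → +¥33B.
Discount-window loan ¥57 billion: the loan is credited to the bank's reserve account → +¥57B.
Currency deposit ¥9 billion: returned notes are swapped for reserve credit → +¥9B.
Net: 33 + 57 + 9 = +¥99 billion.

+¥99 billion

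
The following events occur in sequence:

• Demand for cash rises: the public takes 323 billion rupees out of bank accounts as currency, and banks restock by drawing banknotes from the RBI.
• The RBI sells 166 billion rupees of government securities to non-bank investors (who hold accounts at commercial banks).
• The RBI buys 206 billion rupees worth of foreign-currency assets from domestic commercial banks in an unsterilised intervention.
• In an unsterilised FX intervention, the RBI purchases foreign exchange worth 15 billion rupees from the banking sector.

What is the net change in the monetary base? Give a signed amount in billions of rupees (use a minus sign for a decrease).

Currency withdrawal 323 billion rupees: just a shift between currency and reserves — both are base money → 0.
Asset sale (to non-banks) 166 billion rupees: RBI balance sheet contracts → −166B.
FX purchase 206 billion rupees: RBI balance sheet expands → +206B.
FX purchase 15 billion rupees: RBI balance sheet expands → +15B.
Net: 0 − 166 + 206 + 15 = +55 billion.

+55 billion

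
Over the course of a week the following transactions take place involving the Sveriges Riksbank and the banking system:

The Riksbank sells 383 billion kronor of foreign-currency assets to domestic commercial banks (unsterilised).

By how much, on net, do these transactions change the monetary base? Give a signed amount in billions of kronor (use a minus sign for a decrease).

FX sale 383 billion kronor: Riksbank balance sheet contracts → −383B.

-383 billion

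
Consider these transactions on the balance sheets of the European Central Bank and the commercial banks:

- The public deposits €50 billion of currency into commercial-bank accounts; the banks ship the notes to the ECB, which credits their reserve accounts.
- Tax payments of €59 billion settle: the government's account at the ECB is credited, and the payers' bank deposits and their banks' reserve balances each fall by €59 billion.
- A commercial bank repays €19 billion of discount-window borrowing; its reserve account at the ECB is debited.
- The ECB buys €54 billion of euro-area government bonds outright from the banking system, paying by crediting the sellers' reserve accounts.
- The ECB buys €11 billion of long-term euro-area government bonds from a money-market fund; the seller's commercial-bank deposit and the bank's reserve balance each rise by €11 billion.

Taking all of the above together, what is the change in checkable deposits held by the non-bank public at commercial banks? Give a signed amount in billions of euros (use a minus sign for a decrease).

+€2 billion

Currency deposit €50 billion: non-bank counterparties' bank balances rise → +€50B.
Government account inflow €59 billion: non-bank counterparties' bank balances fall → −€59B.
Discount-window repayment €19 billion: the counterparty is a bank, so public deposits are unchanged → 0.
OMO purchase (from banks) €54 billion: the counterparty is a bank, so public deposits are unchanged → 0.
Asset purchase (from non-banks) €11 billion: non-bank counterparties' bank balances rise → +€11B.
Net: 50 − 59 + 0 + 0 + 11 = +€2 billion.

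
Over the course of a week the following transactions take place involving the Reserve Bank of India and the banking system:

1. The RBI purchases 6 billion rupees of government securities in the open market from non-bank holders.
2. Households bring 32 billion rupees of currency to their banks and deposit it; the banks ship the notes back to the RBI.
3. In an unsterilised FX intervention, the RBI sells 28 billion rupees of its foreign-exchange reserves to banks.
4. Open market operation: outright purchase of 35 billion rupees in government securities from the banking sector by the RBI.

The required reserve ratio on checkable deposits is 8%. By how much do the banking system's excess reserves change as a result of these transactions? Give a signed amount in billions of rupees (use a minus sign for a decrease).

+41.96 billion

Asset purchase (from non-banks) 6 billion rupees: reserves +6B, deposits +6B.
Currency deposit 32 billion rupees: reserves +32B, deposits +32B.
FX sale 28 billion rupees: reserves −28B, deposits 0.
OMO purchase (from banks) 35 billion rupees: reserves +35B, deposits 0.
Totals: Δreserves = +45B, Δdeposits = +38B.
Δrequired reserves = 8% × +38B = +3.04B.
Δexcess reserves = Δreserves − Δrequired = +45B − (+3.04B) = +41.96 billion.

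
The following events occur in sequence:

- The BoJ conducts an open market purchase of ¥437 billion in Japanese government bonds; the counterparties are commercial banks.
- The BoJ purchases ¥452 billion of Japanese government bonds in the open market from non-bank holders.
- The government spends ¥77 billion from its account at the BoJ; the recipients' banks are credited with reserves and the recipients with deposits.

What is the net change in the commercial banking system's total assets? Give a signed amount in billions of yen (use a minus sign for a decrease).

BoJ balance sheet:
  Assets:      Securities +¥889B
  Liabilities: Bank reserves +¥966B, Government deposits −¥77B
Commercial banking system:
  Assets:      Reserves at CB +¥966B, Securities −¥437B
  Liabilities: Checkable deposits +¥529B
Change in total bank assets = +¥529 billion.

+¥529 billion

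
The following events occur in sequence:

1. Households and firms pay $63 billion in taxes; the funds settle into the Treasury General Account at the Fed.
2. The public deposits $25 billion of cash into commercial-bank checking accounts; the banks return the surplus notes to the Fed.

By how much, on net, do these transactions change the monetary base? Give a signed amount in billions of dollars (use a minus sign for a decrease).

-$63 billion

Fed balance sheet:
  Assets:      no change
  Liabilities: Bank reserves −$38B, Currency in circulation −$25B, Government deposits +$63B
Commercial banking system:
  Assets:      Reserves at CB −$38B
  Liabilities: Checkable deposits −$38B
Monetary base = currency + reserves: −$25B + (−$38B) = -$63 billion.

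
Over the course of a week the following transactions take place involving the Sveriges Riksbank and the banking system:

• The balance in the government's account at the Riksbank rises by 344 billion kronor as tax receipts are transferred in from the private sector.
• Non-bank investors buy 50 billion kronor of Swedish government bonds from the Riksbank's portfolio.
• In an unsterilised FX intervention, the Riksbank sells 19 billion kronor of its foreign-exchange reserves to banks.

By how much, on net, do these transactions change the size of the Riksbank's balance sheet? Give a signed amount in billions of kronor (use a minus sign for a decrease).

-69 billion

Government account inflow 344 billion kronor: only the composition of liabilities changes → 0.
Asset sale (to non-banks) 50 billion kronor: a Riksbank asset is shed → −50B.
FX sale 19 billion kronor: a Riksbank asset is shed → −19B.
Net: 0 − 50 − 19 = -69 billion.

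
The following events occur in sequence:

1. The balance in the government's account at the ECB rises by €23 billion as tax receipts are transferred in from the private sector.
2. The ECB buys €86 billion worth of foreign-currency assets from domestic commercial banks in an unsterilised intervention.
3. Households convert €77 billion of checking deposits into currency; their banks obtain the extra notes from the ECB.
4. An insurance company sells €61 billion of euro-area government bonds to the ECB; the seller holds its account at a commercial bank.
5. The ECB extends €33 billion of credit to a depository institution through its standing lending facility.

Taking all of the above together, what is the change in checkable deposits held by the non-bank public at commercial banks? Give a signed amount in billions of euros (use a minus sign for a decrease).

-€39 billion

Government account inflow €23 billion: non-bank counterparties' bank balances fall → −€23B.
FX purchase €86 billion: the counterparty is a bank, so public deposits are unchanged → 0.
Currency withdrawal €77 billion: non-bank counterparties' bank balances fall → −€77B.
Asset purchase (from non-banks) €61 billion: non-bank counterparties' bank balances rise → +€61B.
Discount-window loan €33 billion: the counterparty is a bank, so public deposits are unchanged → 0.
Net: −23 + 0 − 77 + 61 + 0 = -€39 billion.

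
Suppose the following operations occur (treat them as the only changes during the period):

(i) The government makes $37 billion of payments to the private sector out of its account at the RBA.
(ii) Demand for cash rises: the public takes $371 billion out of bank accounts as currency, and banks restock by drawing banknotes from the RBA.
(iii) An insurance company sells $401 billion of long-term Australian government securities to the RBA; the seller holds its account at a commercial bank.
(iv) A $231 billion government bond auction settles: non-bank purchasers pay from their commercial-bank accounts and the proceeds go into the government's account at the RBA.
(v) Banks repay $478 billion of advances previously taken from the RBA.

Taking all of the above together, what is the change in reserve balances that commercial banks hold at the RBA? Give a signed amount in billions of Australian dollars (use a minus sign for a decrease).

-$642 billion

RBA balance sheet:
  Assets:      Securities +$401B, Loans to banks −$478B
  Liabilities: Bank reserves −$642B, Currency in circulation +$371B, Government deposits +$194B
Commercial banking system:
  Assets:      Reserves at CB −$642B
  Liabilities: Checkable deposits −$164B, Borrowings from CB −$478B
So the change in reserve balances that commercial banks hold at the RBA is -$642 billion.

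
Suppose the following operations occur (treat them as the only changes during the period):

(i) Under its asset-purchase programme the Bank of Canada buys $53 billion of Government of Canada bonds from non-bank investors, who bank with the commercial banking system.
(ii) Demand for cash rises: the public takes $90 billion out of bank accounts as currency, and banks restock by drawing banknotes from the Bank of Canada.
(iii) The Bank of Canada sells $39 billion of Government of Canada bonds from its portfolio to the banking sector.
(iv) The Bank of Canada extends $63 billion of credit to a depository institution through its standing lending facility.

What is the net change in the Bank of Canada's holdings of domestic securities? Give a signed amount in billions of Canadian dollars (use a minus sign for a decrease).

Asset purchase (from non-banks) $53 billion: securities added to the Bank of Canada's portfolio → +$53B.
Currency withdrawal $90 billion: the Bank of Canada's securities portfolio is untouched → 0.
OMO sale (to banks) $39 billion: securities removed from the Bank of Canada's portfolio → −$39B.
Discount-window loan $63 billion: the Bank of Canada's securities portfolio is untouched → 0.
Net: 53 + 0 − 39 + 0 = +$14 billion.

+$14 billion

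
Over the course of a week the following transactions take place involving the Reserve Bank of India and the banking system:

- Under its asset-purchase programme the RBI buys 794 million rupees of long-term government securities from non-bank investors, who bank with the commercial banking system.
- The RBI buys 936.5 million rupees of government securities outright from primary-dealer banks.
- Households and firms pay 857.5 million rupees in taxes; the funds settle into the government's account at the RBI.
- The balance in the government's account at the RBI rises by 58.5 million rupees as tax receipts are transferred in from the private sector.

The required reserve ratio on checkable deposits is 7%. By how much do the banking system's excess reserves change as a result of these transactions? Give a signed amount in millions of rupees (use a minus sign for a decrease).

+823.04 million

Asset purchase (from non-banks) 794 million rupees: reserves +794M, deposits +794M.
OMO purchase (from banks) 936.5 million rupees: reserves +936.5M, deposits 0.
Government account inflow 857.5 million rupees: reserves −857.5M, deposits −857.5M.
Government account inflow 58.5 million rupees: reserves −58.5M, deposits −58.5M.
Totals: Δreserves = +814.5M, Δdeposits = −122M.
Δrequired reserves = 7% × −122M = −8.54M.
Δexcess reserves = Δreserves − Δrequired = +814.5M − (−8.54M) = +823.04 million.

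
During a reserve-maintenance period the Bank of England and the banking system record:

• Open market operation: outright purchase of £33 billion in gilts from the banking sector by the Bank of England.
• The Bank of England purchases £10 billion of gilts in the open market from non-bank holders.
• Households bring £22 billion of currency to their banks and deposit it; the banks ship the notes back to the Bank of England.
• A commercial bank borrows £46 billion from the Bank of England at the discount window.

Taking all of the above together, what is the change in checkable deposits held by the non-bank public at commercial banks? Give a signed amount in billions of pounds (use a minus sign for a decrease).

+£32 billion

OMO purchase (from banks) £33 billion: the counterparty is a bank, so public deposits are unchanged → 0.
Asset purchase (from non-banks) £10 billion: non-bank counterparties' bank balances rise → +£10B.
Currency deposit £22 billion: non-bank counterparties' bank balances rise → +£22B.
Discount-window loan £46 billion: the counterparty is a bank, so public deposits are unchanged → 0.
Net: 0 + 10 + 22 + 0 = +£32 billion.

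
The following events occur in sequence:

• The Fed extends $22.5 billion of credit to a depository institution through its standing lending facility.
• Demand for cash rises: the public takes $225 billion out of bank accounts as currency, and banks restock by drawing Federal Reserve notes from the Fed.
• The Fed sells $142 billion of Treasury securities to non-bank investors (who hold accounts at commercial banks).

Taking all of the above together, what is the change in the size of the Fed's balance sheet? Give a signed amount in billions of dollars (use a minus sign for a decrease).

-$119.5 billion

Fed balance sheet:
  Assets:      Securities −$142B, Loans to banks +$22.5B
  Liabilities: Bank reserves −$344.5B, Currency in circulation +$225B
Change in total Fed assets = -$119.5 billion.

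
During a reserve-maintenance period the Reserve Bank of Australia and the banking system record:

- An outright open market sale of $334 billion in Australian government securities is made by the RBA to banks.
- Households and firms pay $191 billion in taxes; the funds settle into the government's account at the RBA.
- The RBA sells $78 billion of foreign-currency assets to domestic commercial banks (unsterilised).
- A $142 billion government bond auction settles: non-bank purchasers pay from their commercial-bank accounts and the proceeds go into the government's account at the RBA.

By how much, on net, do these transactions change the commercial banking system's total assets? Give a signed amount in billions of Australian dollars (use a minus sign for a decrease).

OMO sale (to banks) $334 billion: just an asset swap on bank balance sheets → 0.
Government account inflow $191 billion: bank balance sheets shrink → −$191B.
FX sale $78 billion: just an asset swap on bank balance sheets → 0.
Government account inflow $142 billion: bank balance sheets shrink → −$142B.
Net: 0 − 191 + 0 − 142 = -$333 billion.

-$333 billion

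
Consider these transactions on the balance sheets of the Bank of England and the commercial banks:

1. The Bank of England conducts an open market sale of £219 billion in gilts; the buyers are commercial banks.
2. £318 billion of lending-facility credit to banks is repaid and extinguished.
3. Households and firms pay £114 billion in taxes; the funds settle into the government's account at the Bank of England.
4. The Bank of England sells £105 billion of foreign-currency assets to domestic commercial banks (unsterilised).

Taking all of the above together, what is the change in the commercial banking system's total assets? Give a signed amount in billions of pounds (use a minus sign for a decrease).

-£432 billion

OMO sale (to banks) £219 billion: just an asset swap on bank balance sheets → 0.
Discount-window repayment £318 billion: bank balance sheets shrink → −£318B.
Government account inflow £114 billion: bank balance sheets shrink → −£114B.
FX sale £105 billion: just an asset swap on bank balance sheets → 0.
Net: 0 − 318 − 114 + 0 = -£432 billion.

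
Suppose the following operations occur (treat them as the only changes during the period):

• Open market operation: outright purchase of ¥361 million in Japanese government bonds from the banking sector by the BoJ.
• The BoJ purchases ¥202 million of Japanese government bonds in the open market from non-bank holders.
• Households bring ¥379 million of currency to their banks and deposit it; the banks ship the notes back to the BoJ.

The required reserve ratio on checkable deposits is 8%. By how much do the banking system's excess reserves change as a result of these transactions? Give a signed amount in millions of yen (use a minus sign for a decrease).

OMO purchase (from banks) ¥361 million: reserves +¥361M, deposits 0.
Asset purchase (from non-banks) ¥202 million: reserves +¥202M, deposits +¥202M.
Currency deposit ¥379 million: reserves +¥379M, deposits +¥379M.
Totals: Δreserves = +¥942M, Δdeposits = +¥581M.
Δrequired reserves = 8% × +¥581M = +¥46.48M.
Δexcess reserves = Δreserves − Δrequired = +¥942M − (+¥46.48M) = +¥895.52 million.

+¥895.52 million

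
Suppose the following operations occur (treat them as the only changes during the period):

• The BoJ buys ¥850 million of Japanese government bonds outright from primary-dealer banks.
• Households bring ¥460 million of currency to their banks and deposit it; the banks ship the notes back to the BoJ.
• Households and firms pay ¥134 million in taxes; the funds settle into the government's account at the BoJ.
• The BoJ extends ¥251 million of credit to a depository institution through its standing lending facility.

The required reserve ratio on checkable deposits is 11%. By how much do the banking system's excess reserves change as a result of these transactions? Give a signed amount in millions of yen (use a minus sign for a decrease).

+¥1391.14 million

OMO purchase (from banks) ¥850 million: reserves +¥850M, deposits 0.
Currency deposit ¥460 million: reserves +¥460M, deposits +¥460M.
Government account inflow ¥134 million: reserves −¥134M, deposits −¥134M.
Discount-window loan ¥251 million: reserves +¥251M, deposits 0.
Totals: Δreserves = +¥1427M, Δdeposits = +¥326M.
Δrequired reserves = 11% × +¥326M = +¥35.86M.
Δexcess reserves = Δreserves − Δrequired = +¥1427M − (+¥35.86M) = +¥1391.14 million.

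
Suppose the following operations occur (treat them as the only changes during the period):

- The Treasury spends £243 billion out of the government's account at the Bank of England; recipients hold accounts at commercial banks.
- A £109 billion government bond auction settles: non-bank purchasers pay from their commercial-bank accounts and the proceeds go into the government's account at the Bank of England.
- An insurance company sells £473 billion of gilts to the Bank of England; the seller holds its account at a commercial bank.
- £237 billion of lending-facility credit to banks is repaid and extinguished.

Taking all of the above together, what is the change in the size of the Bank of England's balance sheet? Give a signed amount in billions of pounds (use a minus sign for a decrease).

+£236 billion

Government spending £243 billion: only the composition of liabilities changes → 0.
Government account inflow £109 billion: only the composition of liabilities changes → 0.
Asset purchase (from non-banks) £473 billion: a Bank of England asset is acquired → +£473B.
Discount-window repayment £237 billion: a Bank of England asset is shed → −£237B.
Net: 0 + 0 + 473 − 237 = +£236 billion.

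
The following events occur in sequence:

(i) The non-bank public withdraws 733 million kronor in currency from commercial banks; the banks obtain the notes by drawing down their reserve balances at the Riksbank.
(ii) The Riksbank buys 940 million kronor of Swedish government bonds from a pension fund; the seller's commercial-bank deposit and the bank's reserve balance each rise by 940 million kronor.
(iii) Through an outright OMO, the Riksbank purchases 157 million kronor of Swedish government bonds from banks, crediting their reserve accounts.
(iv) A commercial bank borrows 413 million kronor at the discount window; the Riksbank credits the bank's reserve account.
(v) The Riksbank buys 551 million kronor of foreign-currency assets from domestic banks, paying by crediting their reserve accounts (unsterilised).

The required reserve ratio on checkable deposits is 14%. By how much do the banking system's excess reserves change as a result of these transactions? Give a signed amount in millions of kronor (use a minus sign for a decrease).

Currency withdrawal 733 million kronor: reserves −733M, deposits −733M.
Asset purchase (from non-banks) 940 million kronor: reserves +940M, deposits +940M.
OMO purchase (from banks) 157 million kronor: reserves +157M, deposits 0.
Discount-window loan 413 million kronor: reserves +413M, deposits 0.
FX purchase 551 million kronor: reserves +551M, deposits 0.
Totals: Δreserves = +1328M, Δdeposits = +207M.
Δrequired reserves = 14% × +207M = +28.98M.
Δexcess reserves = Δreserves − Δrequired = +1328M − (+28.98M) = +1299.02 million.

+1299.02 million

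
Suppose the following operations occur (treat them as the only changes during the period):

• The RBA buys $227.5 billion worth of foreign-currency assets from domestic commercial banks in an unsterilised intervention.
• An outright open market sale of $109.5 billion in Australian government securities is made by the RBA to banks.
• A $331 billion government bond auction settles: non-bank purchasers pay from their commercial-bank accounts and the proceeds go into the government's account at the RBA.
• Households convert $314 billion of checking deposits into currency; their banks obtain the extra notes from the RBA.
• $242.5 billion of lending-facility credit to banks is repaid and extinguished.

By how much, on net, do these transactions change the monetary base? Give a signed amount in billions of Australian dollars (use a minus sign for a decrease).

RBA balance sheet:
  Assets:      Securities −$109.5B, Loans to banks −$242.5B, Foreign assets +$227.5B
  Liabilities: Bank reserves −$769.5B, Currency in circulation +$314B, Government deposits +$331B
Monetary base = currency + reserves: +$314B + (−$769.5B) = -$455.5 billion.

-$455.5 billion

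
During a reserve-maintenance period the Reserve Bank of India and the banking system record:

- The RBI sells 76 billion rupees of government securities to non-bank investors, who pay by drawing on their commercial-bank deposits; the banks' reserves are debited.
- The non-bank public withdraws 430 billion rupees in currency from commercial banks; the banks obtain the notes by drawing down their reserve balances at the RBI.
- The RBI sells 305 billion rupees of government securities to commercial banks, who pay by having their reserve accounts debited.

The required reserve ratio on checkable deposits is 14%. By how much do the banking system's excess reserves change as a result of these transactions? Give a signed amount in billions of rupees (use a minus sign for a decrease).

Asset sale (to non-banks) 76 billion rupees: reserves −76B, deposits −76B.
Currency withdrawal 430 billion rupees: reserves −430B, deposits −430B.
OMO sale (to banks) 305 billion rupees: reserves −305B, deposits 0.
Totals: Δreserves = −811B, Δdeposits = −506B.
Δrequired reserves = 14% × −506B = −70.84B.
Δexcess reserves = Δreserves − Δrequired = −811B − (−70.84B) = -740.16 billion.

-740.16 billion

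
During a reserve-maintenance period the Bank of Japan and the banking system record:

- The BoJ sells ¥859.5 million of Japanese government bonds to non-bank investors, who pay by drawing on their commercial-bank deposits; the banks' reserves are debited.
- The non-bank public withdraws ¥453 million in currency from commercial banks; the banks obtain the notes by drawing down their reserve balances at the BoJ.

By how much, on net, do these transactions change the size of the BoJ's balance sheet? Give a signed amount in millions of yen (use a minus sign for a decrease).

Asset sale (to non-banks) ¥859.5 million: a BoJ asset is shed → −¥859.5M.
Currency withdrawal ¥453 million: only the composition of liabilities changes → 0.
Net: −859.5 + 0 = -¥859.5 million.

-¥859.5 million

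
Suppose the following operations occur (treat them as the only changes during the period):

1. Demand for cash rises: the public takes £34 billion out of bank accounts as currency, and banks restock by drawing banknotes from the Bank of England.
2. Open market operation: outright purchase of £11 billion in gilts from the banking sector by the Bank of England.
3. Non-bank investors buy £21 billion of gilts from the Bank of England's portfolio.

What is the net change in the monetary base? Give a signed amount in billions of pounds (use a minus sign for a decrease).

-£10 billion

Bank of England balance sheet:
  Assets:      Securities −£10B
  Liabilities: Bank reserves −£44B, Currency in circulation +£34B
Commercial banking system:
  Assets:      Reserves at CB −£44B, Securities −£11B
  Liabilities: Checkable deposits −£55B
Monetary base = currency + reserves: +£34B + (−£44B) = -£10 billion.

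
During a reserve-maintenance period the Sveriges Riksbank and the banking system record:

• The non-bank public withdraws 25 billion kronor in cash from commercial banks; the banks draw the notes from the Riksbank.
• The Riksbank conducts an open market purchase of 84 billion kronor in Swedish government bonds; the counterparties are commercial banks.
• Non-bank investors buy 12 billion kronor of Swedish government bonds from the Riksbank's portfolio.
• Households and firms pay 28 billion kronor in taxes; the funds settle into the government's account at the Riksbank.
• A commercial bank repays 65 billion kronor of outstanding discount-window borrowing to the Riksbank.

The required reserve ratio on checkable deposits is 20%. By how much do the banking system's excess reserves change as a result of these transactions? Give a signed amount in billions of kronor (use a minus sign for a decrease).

-33 billion

Currency withdrawal 25 billion kronor: reserves −25B, deposits −25B.
OMO purchase (from banks) 84 billion kronor: reserves +84B, deposits 0.
Asset sale (to non-banks) 12 billion kronor: reserves −12B, deposits −12B.
Government account inflow 28 billion kronor: reserves −28B, deposits −28B.
Discount-window repayment 65 billion kronor: reserves −65B, deposits 0.
Totals: Δreserves = −46B, Δdeposits = −65B.
Δrequired reserves = 20% × −65B = −13B.
Δexcess reserves = Δreserves − Δrequired = −46B − (−13B) = -33 billion.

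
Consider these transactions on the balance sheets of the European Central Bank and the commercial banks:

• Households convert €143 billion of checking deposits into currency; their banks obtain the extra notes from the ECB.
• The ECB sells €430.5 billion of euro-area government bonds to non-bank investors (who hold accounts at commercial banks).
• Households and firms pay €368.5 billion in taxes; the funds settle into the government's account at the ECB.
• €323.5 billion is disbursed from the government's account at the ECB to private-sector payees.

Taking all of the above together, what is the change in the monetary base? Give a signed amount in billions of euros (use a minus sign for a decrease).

-€475.5 billion

ECB balance sheet:
  Assets:      Securities −€430.5B
  Liabilities: Bank reserves −€618.5B, Currency in circulation +€143B, Government deposits +€45B
Commercial banking system:
  Assets:      Reserves at CB −€618.5B
  Liabilities: Checkable deposits −€618.5B
Monetary base = currency + reserves: +€143B + (−€618.5B) = -€475.5 billion.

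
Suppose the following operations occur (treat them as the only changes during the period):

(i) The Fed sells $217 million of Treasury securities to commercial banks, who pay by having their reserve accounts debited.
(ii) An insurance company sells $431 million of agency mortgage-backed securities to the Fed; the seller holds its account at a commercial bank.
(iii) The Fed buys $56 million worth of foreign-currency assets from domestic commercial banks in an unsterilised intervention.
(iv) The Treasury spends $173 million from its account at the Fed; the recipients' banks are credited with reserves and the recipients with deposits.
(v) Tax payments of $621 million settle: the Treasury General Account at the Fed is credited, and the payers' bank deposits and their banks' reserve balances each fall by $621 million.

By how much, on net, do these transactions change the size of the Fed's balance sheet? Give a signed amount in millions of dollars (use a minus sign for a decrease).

OMO sale (to banks) $217 million: a Fed asset is shed → −$217M.
Asset purchase (from non-banks) $431 million: a Fed asset is acquired → +$431M.
FX purchase $56 million: a Fed asset is acquired → +$56M.
Government spending $173 million: only the composition of liabilities changes → 0.
Government account inflow $621 million: only the composition of liabilities changes → 0.
Net: −217 + 431 + 56 + 0 + 0 = +$270 million.

+$270 million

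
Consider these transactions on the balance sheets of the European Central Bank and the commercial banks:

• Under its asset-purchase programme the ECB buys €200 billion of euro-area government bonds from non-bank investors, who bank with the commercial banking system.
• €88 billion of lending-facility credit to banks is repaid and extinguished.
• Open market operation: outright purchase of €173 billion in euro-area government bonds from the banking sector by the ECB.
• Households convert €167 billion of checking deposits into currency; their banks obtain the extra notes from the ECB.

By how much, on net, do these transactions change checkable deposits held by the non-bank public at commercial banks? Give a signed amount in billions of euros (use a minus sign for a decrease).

Asset purchase (from non-banks) €200 billion: non-bank counterparties' bank balances rise → +€200B.
Discount-window repayment €88 billion: the counterparty is a bank, so public deposits are unchanged → 0.
OMO purchase (from banks) €173 billion: the counterparty is a bank, so public deposits are unchanged → 0.
Currency withdrawal €167 billion: non-bank counterparties' bank balances fall → −€167B.
Net: 200 + 0 + 0 − 167 = +€33 billion.

+€33 billion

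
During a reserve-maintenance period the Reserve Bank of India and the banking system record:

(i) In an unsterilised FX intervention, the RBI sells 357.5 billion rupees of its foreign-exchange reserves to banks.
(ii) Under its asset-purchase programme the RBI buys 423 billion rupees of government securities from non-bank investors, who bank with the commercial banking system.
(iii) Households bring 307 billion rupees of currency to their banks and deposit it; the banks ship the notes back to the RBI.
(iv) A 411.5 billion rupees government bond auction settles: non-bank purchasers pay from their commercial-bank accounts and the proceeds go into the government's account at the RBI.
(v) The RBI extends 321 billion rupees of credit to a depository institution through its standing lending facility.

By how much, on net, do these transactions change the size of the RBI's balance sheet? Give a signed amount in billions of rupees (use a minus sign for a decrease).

RBI balance sheet:
  Assets:      Securities +423B, Loans to banks +321B, Foreign assets −357.5B
  Liabilities: Bank reserves +282B, Currency in circulation −307B, Government deposits +411.5B
Commercial banking system:
  Assets:      Reserves at CB +282B, Foreign assets +357.5B
  Liabilities: Checkable deposits +318.5B, Borrowings from CB +321B
Change in total RBI assets = +386.5 billion.

+386.5 billion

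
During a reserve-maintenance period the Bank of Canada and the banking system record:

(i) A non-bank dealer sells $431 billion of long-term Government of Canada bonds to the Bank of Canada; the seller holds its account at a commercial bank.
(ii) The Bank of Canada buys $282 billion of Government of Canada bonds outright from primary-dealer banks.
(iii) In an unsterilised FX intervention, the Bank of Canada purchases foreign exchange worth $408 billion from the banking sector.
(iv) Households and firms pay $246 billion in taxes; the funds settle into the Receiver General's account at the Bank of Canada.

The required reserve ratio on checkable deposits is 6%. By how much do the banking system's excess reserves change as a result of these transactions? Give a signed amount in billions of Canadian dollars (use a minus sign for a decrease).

Asset purchase (from non-banks) $431 billion: reserves +$431B, deposits +$431B.
OMO purchase (from banks) $282 billion: reserves +$282B, deposits 0.
FX purchase $408 billion: reserves +$408B, deposits 0.
Government account inflow $246 billion: reserves −$246B, deposits −$246B.
Totals: Δreserves = +$875B, Δdeposits = +$185B.
Δrequired reserves = 6% × +$185B = +$11.1B.
Δexcess reserves = Δreserves − Δrequired = +$875B − (+$11.1B) = +$863.9 billion.

+$863.9 billion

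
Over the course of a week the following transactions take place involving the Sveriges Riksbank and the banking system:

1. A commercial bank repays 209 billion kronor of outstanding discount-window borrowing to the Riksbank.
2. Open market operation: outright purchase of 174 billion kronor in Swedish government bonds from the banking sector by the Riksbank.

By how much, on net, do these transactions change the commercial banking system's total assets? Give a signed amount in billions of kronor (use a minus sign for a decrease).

-209 billion

Riksbank balance sheet:
  Assets:      Securities +174B, Loans to banks −209B
  Liabilities: Bank reserves −35B
Commercial banking system:
  Assets:      Reserves at CB −35B, Securities −174B
  Liabilities: Borrowings from CB −209B
Change in total bank assets = -209 billion.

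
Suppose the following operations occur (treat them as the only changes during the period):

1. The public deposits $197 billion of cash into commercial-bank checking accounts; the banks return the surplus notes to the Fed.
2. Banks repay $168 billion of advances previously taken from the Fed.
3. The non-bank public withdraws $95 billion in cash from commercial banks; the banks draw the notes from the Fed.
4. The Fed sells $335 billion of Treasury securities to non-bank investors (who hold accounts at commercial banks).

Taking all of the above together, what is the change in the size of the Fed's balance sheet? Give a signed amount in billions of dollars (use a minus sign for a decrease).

Currency deposit $197 billion: only the composition of liabilities changes → 0.
Discount-window repayment $168 billion: a Fed asset is shed → −$168B.
Currency withdrawal $95 billion: only the composition of liabilities changes → 0.
Asset sale (to non-banks) $335 billion: a Fed asset is shed → −$335B.
Net: 0 − 168 + 0 − 335 = -$503 billion.

-$503 billion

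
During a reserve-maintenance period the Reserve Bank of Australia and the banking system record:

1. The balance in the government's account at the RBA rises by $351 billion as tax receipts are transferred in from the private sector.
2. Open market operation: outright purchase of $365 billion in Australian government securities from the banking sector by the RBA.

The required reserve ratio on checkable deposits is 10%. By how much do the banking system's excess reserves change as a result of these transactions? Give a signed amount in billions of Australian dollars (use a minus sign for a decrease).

+$49.1 billion

Government account inflow $351 billion: reserves −$351B, deposits −$351B.
OMO purchase (from banks) $365 billion: reserves +$365B, deposits 0.
Totals: Δreserves = +$14B, Δdeposits = −$351B.
Δrequired reserves = 10% × −$351B = −$35.1B.
Δexcess reserves = Δreserves − Δrequired = +$14B − (−$35.1B) = +$49.1 billion.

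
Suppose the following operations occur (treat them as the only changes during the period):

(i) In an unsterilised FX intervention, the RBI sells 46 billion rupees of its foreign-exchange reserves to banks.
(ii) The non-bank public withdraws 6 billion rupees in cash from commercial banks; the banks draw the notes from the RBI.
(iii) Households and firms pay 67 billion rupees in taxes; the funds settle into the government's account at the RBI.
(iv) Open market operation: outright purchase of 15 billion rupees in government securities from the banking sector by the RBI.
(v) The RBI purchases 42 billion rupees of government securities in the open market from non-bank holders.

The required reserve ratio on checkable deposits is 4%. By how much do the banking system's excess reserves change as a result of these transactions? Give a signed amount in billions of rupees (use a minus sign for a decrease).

FX sale 46 billion rupees: reserves −46B, deposits 0.
Currency withdrawal 6 billion rupees: reserves −6B, deposits −6B.
Government account inflow 67 billion rupees: reserves −67B, deposits −67B.
OMO purchase (from banks) 15 billion rupees: reserves +15B, deposits 0.
Asset purchase (from non-banks) 42 billion rupees: reserves +42B, deposits +42B.
Totals: Δreserves = −62B, Δdeposits = −31B.
Δrequired reserves = 4% × −31B = −1.24B.
Δexcess reserves = Δreserves − Δrequired = −62B − (−1.24B) = -60.76 billion.

-60.76 billion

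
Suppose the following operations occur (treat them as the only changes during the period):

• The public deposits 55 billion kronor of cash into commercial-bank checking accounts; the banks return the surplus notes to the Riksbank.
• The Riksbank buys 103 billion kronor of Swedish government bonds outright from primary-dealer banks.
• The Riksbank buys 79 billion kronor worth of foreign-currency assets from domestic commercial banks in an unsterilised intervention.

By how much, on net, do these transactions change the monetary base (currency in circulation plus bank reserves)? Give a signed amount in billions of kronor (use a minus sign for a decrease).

Riksbank balance sheet:
  Assets:      Securities +103B, Foreign assets +79B
  Liabilities: Bank reserves +237B, Currency in circulation −55B
Monetary base = currency + reserves: −55B + (+237B) = +182 billion.

+182 billion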